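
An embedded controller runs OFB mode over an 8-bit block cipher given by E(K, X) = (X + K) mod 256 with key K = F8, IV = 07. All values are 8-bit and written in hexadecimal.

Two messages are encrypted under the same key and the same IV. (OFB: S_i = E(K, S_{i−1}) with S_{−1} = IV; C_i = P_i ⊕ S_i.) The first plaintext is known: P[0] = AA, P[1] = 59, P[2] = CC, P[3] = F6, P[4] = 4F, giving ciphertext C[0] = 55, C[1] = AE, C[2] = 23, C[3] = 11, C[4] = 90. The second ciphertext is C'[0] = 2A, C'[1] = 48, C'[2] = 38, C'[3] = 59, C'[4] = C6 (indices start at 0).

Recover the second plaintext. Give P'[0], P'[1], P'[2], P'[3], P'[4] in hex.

In OFB with a reused IV, both messages share the same keystream S_i, so C_i ⊕ C'_i = P_i ⊕ P'_i and thus P'_i = P_i ⊕ C_i ⊕ C'_i.
P'[0]: AA ⊕ 55 ⊕ 2A = D5.
P'[1]: 59 ⊕ AE ⊕ 48 = BF.
P'[2]: CC ⊕ 23 ⊕ 38 = D7.
P'[3]: F6 ⊕ 11 ⊕ 59 = BE.
P'[4]: 4F ⊕ 90 ⊕ C6 = 19.

P'[0] = D5, P'[1] = BF, P'[2] = D7, P'[3] = BE, P'[4] = 19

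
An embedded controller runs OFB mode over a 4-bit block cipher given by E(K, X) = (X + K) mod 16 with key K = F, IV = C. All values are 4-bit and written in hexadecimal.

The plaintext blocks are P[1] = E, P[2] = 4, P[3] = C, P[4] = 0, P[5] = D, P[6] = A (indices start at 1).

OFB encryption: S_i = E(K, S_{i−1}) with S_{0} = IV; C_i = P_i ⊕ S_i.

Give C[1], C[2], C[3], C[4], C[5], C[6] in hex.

C[1] = 5, C[2] = E, C[3] = 5, C[4] = 8, C[5] = A, C[6] = C

C[1]: S = E(K, C) = B; E ⊕ B = 5.
C[2]: S = E(K, B) = A; 4 ⊕ A = E.
C[3]: S = E(K, A) = 9; C ⊕ 9 = 5.
C[4]: S = E(K, 9) = 8; 0 ⊕ 8 = 8.
C[5]: S = E(K, 8) = 7; D ⊕ 7 = A.
C[6]: S = E(K, 7) = 6; A ⊕ 6 = C.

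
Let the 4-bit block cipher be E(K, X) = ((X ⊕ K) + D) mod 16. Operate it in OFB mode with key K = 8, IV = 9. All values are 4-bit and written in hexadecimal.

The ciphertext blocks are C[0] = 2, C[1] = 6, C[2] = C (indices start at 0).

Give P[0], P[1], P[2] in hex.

OFB decryption: S_i = E(K, S_{i−1}) with S_{−1} = IV; P_i = C_i ⊕ S_i.
P[0]: S = E(K, 9) = E; 2 ⊕ E = C.
P[1]: S = E(K, E) = 3; 6 ⊕ 3 = 5.
P[2]: S = E(K, 3) = 8; C ⊕ 8 = 4.

P[0] = C, P[1] = 5, P[2] = 4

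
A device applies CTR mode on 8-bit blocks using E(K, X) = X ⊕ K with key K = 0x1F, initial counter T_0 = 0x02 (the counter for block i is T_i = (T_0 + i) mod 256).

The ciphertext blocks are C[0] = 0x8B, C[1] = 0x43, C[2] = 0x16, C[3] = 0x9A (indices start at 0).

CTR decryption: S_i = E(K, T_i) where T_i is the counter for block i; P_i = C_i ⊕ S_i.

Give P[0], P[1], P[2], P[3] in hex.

P[0]: T = 0x02, S = E(K, T) = 0x1D; 0x8B ⊕ 0x1D = 0x96.
P[1]: T = 0x03, S = E(K, T) = 0x1C; 0x43 ⊕ 0x1C = 0x5F.
P[2]: T = 0x04, S = E(K, T) = 0x1B; 0x16 ⊕ 0x1B = 0x0D.
P[3]: T = 0x05, S = E(K, T) = 0x1A; 0x9A ⊕ 0x1A = 0x80.

P[0] = 0x96, P[1] = 0x5F, P[2] = 0x0D, P[3] = 0x80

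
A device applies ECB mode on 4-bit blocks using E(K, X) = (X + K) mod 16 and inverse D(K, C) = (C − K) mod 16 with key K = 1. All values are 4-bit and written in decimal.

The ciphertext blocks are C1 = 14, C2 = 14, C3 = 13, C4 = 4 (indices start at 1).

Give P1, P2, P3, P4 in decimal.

ECB decryption: P_i = D(K, C_i).
P1: D(K, 14) = 13.
P2: D(K, 14) = 13.
P3: D(K, 13) = 12.
P4: D(K, 4) = 3.

P1 = 13, P2 = 13, P3 = 12, P4 = 3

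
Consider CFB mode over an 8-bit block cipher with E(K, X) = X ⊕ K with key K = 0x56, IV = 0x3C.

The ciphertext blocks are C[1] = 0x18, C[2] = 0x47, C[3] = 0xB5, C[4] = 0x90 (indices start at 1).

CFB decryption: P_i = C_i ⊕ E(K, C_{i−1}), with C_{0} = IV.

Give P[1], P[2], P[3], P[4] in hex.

P[1]: E(K, 0x3C) = 0x6A; 0x18 ⊕ 0x6A = 0x72.
P[2]: E(K, 0x18) = 0x4E; 0x47 ⊕ 0x4E = 0x09.
P[3]: E(K, 0x47) = 0x11; 0xB5 ⊕ 0x11 = 0xA4.
P[4]: E(K, 0xB5) = 0xE3; 0x90 ⊕ 0xE3 = 0x73.

P[1] = 0x72, P[2] = 0x09, P[3] = 0xA4, P[4] = 0x73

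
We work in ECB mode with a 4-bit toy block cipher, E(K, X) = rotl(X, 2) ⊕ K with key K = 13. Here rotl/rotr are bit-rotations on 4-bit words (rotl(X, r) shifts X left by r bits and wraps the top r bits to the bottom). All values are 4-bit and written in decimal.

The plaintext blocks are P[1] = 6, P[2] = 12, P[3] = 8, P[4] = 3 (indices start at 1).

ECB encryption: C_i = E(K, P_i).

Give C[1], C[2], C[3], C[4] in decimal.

C[1]: E(K, 6) = 4.
C[2]: E(K, 12) = 14.
C[3]: E(K, 8) = 15.
C[4]: E(K, 3) = 1.

C[1] = 4, C[2] = 14, C[3] = 15, C[4] = 1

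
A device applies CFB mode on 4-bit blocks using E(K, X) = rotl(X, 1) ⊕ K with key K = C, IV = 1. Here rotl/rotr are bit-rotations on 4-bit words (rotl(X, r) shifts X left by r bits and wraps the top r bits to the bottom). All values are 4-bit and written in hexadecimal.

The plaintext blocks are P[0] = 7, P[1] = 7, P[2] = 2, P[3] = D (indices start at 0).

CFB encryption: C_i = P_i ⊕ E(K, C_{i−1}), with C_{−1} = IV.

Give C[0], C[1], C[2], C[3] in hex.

C[0]: E(K, 1) = E; 7 ⊕ E = 9.
C[1]: E(K, 9) = F; 7 ⊕ F = 8.
C[2]: E(K, 8) = D; 2 ⊕ D = F.
C[3]: E(K, F) = 3; D ⊕ 3 = E.

C[0] = 9, C[1] = 8, C[2] = F, C[3] = E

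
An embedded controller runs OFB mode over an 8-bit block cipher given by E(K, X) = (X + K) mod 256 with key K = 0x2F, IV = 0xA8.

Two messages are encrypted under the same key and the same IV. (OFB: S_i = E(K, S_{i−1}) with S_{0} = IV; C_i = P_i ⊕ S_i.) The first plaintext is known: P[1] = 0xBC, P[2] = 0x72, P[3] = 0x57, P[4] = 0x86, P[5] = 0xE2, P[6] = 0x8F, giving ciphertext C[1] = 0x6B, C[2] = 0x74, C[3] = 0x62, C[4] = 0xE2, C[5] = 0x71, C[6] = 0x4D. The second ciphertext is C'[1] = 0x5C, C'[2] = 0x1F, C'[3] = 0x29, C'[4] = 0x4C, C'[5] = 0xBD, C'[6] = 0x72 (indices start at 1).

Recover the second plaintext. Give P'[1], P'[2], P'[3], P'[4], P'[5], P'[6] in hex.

In OFB with a reused IV, both messages share the same keystream S_i, so C_i ⊕ C'_i = P_i ⊕ P'_i and thus P'_i = P_i ⊕ C_i ⊕ C'_i.
P'[1]: 0xBC ⊕ 0x6B ⊕ 0x5C = 0x8B.
P'[2]: 0x72 ⊕ 0x74 ⊕ 0x1F = 0x19.
P'[3]: 0x57 ⊕ 0x62 ⊕ 0x29 = 0x1C.
P'[4]: 0x86 ⊕ 0xE2 ⊕ 0x4C = 0x28.
P'[5]: 0xE2 ⊕ 0x71 ⊕ 0xBD = 0x2E.
P'[6]: 0x8F ⊕ 0x4D ⊕ 0x72 = 0xB0.

P'[1] = 0x8B, P'[2] = 0x19, P'[3] = 0x1C, P'[4] = 0x28, P'[5] = 0x2E, P'[6] = 0xB0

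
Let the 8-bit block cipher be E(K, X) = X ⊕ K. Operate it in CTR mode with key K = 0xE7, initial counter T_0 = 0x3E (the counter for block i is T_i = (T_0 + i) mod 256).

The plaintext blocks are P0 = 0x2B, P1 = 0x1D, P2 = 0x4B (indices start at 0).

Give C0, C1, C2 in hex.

C0 = 0xF2, C1 = 0xC5, C2 = 0xEC

CTR encryption: S_i = E(K, T_i) where T_i is the counter for block i; C_i = P_i ⊕ S_i.
C0: T = 0x3E, S = E(K, T) = 0xD9; 0x2B ⊕ 0xD9 = 0xF2.
C1: T = 0x3F, S = E(K, T) = 0xD8; 0x1D ⊕ 0xD8 = 0xC5.
C2: T = 0x40, S = E(K, T) = 0xA7; 0x4B ⊕ 0xA7 = 0xEC.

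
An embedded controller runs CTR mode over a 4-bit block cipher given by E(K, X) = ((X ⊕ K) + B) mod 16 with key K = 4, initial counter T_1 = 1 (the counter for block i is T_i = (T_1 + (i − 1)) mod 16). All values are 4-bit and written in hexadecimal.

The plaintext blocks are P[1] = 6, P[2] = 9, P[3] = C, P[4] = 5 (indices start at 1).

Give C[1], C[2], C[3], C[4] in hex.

CTR encryption: S_i = E(K, T_i) where T_i is the counter for block i; C_i = P_i ⊕ S_i.
C[1]: T = 1, S = E(K, T) = 0; 6 ⊕ 0 = 6.
C[2]: T = 2, S = E(K, T) = 1; 9 ⊕ 1 = 8.
C[3]: T = 3, S = E(K, T) = 2; C ⊕ 2 = E.
C[4]: T = 4, S = E(K, T) = B; 5 ⊕ B = E.

C[1] = 6, C[2] = 8, C[3] = E, C[4] = E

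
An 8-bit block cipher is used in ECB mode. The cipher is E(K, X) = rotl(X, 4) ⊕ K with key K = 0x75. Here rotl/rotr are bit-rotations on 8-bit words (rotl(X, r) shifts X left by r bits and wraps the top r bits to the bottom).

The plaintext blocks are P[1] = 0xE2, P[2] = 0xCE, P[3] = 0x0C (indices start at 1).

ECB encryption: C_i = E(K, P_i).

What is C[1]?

C[1]: E(K, 0xE2) = 0x5B.

C[1] = 0x5B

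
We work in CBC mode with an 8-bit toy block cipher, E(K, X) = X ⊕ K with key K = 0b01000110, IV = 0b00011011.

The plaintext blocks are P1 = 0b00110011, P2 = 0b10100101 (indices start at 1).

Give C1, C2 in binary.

CBC encryption: C_i = E(K, P_i ⊕ C_{i−1}), with C_{0} = IV.
C1: P1 ⊕ 0b00011011 = 0b00101000; E(K, 0b00101000) = 0b01101110.
C2: P2 ⊕ 0b01101110 = 0b11001011; E(K, 0b11001011) = 0b10001101.

C1 = 0b01101110, C2 = 0b10001101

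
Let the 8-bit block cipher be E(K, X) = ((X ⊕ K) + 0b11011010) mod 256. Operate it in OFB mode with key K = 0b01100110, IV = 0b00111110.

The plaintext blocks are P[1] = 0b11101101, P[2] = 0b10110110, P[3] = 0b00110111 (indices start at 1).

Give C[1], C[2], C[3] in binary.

C[1] = 0b11011111, C[2] = 0b10011000, C[3] = 0b00010101

OFB encryption: S_i = E(K, S_{i−1}) with S_{0} = IV; C_i = P_i ⊕ S_i.
C[1]: S = E(K, 0b00111110) = 0b00110010; 0b11101101 ⊕ 0b00110010 = 0b11011111.
C[2]: S = E(K, 0b00110010) = 0b00101110; 0b10110110 ⊕ 0b00101110 = 0b10011000.
C[3]: S = E(K, 0b00101110) = 0b00100010; 0b00110111 ⊕ 0b00100010 = 0b00010101.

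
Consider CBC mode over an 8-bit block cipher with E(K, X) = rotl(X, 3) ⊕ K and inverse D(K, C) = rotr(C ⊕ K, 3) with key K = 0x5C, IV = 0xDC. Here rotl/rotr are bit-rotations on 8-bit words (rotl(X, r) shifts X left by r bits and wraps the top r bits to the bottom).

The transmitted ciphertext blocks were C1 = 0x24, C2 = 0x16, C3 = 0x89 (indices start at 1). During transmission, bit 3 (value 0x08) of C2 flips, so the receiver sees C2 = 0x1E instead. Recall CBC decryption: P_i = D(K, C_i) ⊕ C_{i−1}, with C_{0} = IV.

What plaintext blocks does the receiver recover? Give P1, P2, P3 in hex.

P1 = 0xD3, P2 = 0x6C, P3 = 0xA4

Only C2 changed, to 0x1E. In CBC, a change in C_i garbles P_i and flips the same bit in P_{i+1}. Decrypting the received ciphertext:
P1: D(K, 0x24) = 0x0F; 0x0F ⊕ 0xDC = 0xD3.
P2: D(K, 0x1E) = 0x48; 0x48 ⊕ 0x24 = 0x6C.
P3: D(K, 0x89) = 0xBA; 0xBA ⊕ 0x1E = 0xA4.
Blocks that differ from the original plaintext: P2, P3.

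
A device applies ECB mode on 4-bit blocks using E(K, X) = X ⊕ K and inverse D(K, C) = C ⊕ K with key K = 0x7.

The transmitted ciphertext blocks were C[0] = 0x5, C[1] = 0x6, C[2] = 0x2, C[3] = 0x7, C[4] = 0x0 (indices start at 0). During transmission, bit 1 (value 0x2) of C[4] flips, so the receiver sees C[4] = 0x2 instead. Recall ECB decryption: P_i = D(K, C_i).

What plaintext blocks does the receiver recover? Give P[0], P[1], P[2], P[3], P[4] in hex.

Only C[4] changed, to 0x2. In ECB, a change in C_i affects only P_i. Decrypting the received ciphertext:
P[0]: D(K, 0x5) = 0x2.
P[1]: D(K, 0x6) = 0x1.
P[2]: D(K, 0x2) = 0x5.
P[3]: D(K, 0x7) = 0x0.
P[4]: D(K, 0x2) = 0x5.
Blocks that differ from the original plaintext: P[4].

P[0] = 0x2, P[1] = 0x1, P[2] = 0x5, P[3] = 0x0, P[4] = 0x5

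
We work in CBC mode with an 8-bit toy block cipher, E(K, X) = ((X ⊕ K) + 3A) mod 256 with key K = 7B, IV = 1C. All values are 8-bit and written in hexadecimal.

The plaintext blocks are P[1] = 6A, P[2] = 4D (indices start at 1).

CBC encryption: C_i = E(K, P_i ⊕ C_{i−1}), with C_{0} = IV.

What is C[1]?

C[1] = 47

C[1]: P[1] ⊕ 1C = 76; E(K, 76) = 47.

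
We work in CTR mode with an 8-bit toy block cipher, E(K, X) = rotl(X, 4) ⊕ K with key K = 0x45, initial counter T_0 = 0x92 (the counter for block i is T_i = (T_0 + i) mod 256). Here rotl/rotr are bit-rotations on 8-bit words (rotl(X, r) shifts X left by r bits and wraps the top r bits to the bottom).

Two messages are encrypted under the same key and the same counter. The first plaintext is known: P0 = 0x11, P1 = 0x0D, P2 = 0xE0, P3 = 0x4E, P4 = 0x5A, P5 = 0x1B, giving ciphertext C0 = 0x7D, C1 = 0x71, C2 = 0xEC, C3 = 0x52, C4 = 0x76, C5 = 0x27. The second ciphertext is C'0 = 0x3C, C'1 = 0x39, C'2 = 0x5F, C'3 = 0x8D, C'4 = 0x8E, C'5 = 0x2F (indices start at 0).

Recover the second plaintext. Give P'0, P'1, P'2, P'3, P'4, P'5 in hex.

In CTR with a reused counter, both messages share the same keystream S_i, so C_i ⊕ C'_i = P_i ⊕ P'_i and thus P'_i = P_i ⊕ C_i ⊕ C'_i.
P'0: 0x11 ⊕ 0x7D ⊕ 0x3C = 0x50.
P'1: 0x0D ⊕ 0x71 ⊕ 0x39 = 0x45.
P'2: 0xE0 ⊕ 0xEC ⊕ 0x5F = 0x53.
P'3: 0x4E ⊕ 0x52 ⊕ 0x8D = 0x91.
P'4: 0x5A ⊕ 0x76 ⊕ 0x8E = 0xA2.
P'5: 0x1B ⊕ 0x27 ⊕ 0x2F = 0x13.

P'0 = 0x50, P'1 = 0x45, P'2 = 0x53, P'3 = 0x91, P'4 = 0xA2, P'5 = 0x13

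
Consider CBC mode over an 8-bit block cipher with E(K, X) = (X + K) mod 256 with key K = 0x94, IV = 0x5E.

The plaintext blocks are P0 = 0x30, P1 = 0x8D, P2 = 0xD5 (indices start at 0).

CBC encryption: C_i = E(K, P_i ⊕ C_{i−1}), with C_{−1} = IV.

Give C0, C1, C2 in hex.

C0 = 0x02, C1 = 0x23, C2 = 0x8A

C0: P0 ⊕ 0x5E = 0x6E; E(K, 0x6E) = 0x02.
C1: P1 ⊕ 0x02 = 0x8F; E(K, 0x8F) = 0x23.
C2: P2 ⊕ 0x23 = 0xF6; E(K, 0xF6) = 0x8A.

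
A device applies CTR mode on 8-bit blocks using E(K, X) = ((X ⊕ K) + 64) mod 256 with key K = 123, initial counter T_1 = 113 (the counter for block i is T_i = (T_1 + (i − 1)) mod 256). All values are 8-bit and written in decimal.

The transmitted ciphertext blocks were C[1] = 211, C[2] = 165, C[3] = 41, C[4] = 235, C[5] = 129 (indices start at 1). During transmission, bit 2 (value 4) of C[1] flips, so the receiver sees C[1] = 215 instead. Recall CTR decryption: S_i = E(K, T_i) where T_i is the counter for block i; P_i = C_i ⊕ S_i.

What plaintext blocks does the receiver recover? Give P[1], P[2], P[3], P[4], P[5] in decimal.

P[1] = 157, P[2] = 236, P[3] = 97, P[4] = 164, P[5] = 207

Only C[1] changed, to 215. In CTR, a change in C_i flips the same bit in P_i only; the keystream is unaffected. Decrypting the received ciphertext:
P[1]: T = 113, S = E(K, T) = 74; 215 ⊕ 74 = 157.
P[2]: T = 114, S = E(K, T) = 73; 165 ⊕ 73 = 236.
P[3]: T = 115, S = E(K, T) = 72; 41 ⊕ 72 = 97.
P[4]: T = 116, S = E(K, T) = 79; 235 ⊕ 79 = 164.
P[5]: T = 117, S = E(K, T) = 78; 129 ⊕ 78 = 207.
Blocks that differ from the original plaintext: P[1].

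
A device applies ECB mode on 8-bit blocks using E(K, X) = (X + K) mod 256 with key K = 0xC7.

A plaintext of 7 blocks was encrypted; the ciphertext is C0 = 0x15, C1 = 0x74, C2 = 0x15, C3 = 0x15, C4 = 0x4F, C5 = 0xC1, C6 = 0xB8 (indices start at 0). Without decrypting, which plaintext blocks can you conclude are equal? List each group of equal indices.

P0 = P2 = P3

ECB encrypts each block independently with the same key, so equal ciphertext blocks imply equal plaintext blocks.
C0 = C2 = C3 = 0x15, so P0 = P2 = P3.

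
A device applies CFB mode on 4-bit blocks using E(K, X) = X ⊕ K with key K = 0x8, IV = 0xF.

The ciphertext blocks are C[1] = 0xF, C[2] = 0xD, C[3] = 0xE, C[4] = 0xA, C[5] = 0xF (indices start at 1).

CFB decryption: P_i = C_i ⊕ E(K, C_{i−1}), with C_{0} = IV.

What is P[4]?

P[4] = 0xC

P[4]: E(K, 0xE) = 0x6; 0xA ⊕ 0x6 = 0xC.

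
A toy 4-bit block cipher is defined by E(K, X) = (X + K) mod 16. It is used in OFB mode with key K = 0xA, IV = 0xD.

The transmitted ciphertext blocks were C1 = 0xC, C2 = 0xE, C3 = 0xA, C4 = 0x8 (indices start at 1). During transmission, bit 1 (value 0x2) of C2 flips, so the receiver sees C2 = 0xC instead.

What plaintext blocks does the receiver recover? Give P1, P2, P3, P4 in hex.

P1 = 0xB, P2 = 0xD, P3 = 0x1, P4 = 0xD

OFB decryption: S_i = E(K, S_{i−1}) with S_{0} = IV; P_i = C_i ⊕ S_i.
Only C2 changed, to 0xC. In OFB, a change in C_i flips the same bit in P_i only; the keystream is unaffected. Decrypting the received ciphertext:
P1: S = E(K, 0xD) = 0x7; 0xC ⊕ 0x7 = 0xB.
P2: S = E(K, 0x7) = 0x1; 0xC ⊕ 0x1 = 0xD.
P3: S = E(K, 0x1) = 0xB; 0xA ⊕ 0xB = 0x1.
P4: S = E(K, 0xB) = 0x5; 0x8 ⊕ 0x5 = 0xD.
Blocks that differ from the original plaintext: P2.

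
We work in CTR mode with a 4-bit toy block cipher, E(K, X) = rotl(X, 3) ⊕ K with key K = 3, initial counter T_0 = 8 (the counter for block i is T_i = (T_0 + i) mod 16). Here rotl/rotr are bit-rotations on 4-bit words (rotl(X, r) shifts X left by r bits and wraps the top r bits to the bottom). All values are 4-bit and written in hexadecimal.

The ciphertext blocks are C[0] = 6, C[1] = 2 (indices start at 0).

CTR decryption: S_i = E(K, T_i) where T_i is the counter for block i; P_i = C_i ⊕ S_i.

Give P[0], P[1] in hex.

P[0] = 1, P[1] = D

P[0]: T = 8, S = E(K, T) = 7; 6 ⊕ 7 = 1.
P[1]: T = 9, S = E(K, T) = F; 2 ⊕ F = D.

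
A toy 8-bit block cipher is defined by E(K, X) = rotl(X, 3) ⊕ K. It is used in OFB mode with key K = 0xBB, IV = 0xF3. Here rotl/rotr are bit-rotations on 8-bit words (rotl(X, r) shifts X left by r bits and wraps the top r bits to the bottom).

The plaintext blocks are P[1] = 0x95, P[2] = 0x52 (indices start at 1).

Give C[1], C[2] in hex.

C[1] = 0xB1, C[2] = 0xC8

OFB encryption: S_i = E(K, S_{i−1}) with S_{0} = IV; C_i = P_i ⊕ S_i.
C[1]: S = E(K, 0xF3) = 0x24; 0x95 ⊕ 0x24 = 0xB1.
C[2]: S = E(K, 0x24) = 0x9A; 0x52 ⊕ 0x9A = 0xC8.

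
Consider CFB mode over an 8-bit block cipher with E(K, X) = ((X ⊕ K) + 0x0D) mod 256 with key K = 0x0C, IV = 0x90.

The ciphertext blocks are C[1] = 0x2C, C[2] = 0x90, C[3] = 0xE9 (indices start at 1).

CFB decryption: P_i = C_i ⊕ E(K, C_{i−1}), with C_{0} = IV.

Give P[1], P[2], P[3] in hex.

P[1]: E(K, 0x90) = 0xA9; 0x2C ⊕ 0xA9 = 0x85.
P[2]: E(K, 0x2C) = 0x2D; 0x90 ⊕ 0x2D = 0xBD.
P[3]: E(K, 0x90) = 0xA9; 0xE9 ⊕ 0xA9 = 0x40.

P[1] = 0x85, P[2] = 0xBD, P[3] = 0x40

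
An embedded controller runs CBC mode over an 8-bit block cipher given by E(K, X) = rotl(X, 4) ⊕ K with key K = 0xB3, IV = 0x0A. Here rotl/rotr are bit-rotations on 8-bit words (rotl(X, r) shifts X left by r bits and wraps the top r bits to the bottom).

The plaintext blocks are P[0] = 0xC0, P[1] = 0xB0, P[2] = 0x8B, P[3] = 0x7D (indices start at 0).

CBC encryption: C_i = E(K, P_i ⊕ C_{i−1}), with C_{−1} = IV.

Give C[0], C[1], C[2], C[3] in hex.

C[0] = 0x1F, C[1] = 0x49, C[2] = 0x9F, C[3] = 0x9D

C[0]: P[0] ⊕ 0x0A = 0xCA; E(K, 0xCA) = 0x1F.
C[1]: P[1] ⊕ 0x1F = 0xAF; E(K, 0xAF) = 0x49.
C[2]: P[2] ⊕ 0x49 = 0xC2; E(K, 0xC2) = 0x9F.
C[3]: P[3] ⊕ 0x9F = 0xE2; E(K, 0xE2) = 0x9D.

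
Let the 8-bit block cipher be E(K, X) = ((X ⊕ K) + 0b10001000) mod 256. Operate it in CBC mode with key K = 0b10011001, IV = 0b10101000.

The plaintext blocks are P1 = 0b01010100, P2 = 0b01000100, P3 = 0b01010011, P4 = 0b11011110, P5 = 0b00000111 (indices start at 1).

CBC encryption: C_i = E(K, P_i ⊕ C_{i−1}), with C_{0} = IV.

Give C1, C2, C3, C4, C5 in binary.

C1 = 0b11101101, C2 = 0b10111000, C3 = 0b11111010, C4 = 0b01000101, C5 = 0b01100011

C1: P1 ⊕ 0b10101000 = 0b11111100; E(K, 0b11111100) = 0b11101101.
C2: P2 ⊕ 0b11101101 = 0b10101001; E(K, 0b10101001) = 0b10111000.
C3: P3 ⊕ 0b10111000 = 0b11101011; E(K, 0b11101011) = 0b11111010.
C4: P4 ⊕ 0b11111010 = 0b00100100; E(K, 0b00100100) = 0b01000101.
C5: P5 ⊕ 0b01000101 = 0b01000010; E(K, 0b01000010) = 0b01100011.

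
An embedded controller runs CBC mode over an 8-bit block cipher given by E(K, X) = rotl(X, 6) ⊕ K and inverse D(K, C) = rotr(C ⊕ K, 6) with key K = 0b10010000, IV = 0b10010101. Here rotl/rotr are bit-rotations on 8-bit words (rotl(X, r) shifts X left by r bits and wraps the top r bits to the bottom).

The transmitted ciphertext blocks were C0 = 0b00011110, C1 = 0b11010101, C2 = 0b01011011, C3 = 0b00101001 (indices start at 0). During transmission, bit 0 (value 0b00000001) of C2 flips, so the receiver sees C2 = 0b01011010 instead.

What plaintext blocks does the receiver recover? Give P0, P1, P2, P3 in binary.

P0 = 0b10101111, P1 = 0b00001011, P2 = 0b11111110, P3 = 0b10111100

CBC decryption: P_i = D(K, C_i) ⊕ C_{i−1}, with C_{−1} = IV.
Only C2 changed, to 0b01011010. In CBC, a change in C_i garbles P_i and flips the same bit in P_{i+1}. Decrypting the received ciphertext:
P0: D(K, 0b00011110) = 0b00111010; 0b00111010 ⊕ 0b10010101 = 0b10101111.
P1: D(K, 0b11010101) = 0b00010101; 0b00010101 ⊕ 0b00011110 = 0b00001011.
P2: D(K, 0b01011010) = 0b00101011; 0b00101011 ⊕ 0b11010101 = 0b11111110.
P3: D(K, 0b00101001) = 0b11100110; 0b11100110 ⊕ 0b01011010 = 0b10111100.
Blocks that differ from the original plaintext: P2, P3.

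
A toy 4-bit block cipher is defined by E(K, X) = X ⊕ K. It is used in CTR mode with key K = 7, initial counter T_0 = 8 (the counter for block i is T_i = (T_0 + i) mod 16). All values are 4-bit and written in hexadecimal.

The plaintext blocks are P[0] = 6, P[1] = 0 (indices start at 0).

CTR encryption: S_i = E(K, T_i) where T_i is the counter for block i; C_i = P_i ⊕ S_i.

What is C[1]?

C[1] = E

C[0]: T = 8, S = E(K, T) = F; 6 ⊕ F = 9.
C[1]: T = 9, S = E(K, T) = E; 0 ⊕ E = E.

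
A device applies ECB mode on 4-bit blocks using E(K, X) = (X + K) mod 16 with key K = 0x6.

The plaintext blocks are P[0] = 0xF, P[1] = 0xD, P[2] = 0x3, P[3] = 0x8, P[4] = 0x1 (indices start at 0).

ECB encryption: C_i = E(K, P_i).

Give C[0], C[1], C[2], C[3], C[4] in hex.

C[0]: E(K, 0xF) = 0x5.
C[1]: E(K, 0xD) = 0x3.
C[2]: E(K, 0x3) = 0x9.
C[3]: E(K, 0x8) = 0xE.
C[4]: E(K, 0x1) = 0x7.

C[0] = 0x5, C[1] = 0x3, C[2] = 0x9, C[3] = 0xE, C[4] = 0x7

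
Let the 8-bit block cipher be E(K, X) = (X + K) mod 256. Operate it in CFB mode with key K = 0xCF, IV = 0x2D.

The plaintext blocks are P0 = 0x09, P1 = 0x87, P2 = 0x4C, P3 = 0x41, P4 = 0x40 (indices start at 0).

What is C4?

CFB encryption: C_i = P_i ⊕ E(K, C_{i−1}), with C_{−1} = IV.
C0: E(K, 0x2D) = 0xFC; 0x09 ⊕ 0xFC = 0xF5.
C1: E(K, 0xF5) = 0xC4; 0x87 ⊕ 0xC4 = 0x43.
C2: E(K, 0x43) = 0x12; 0x4C ⊕ 0x12 = 0x5E.
C3: E(K, 0x5E) = 0x2D; 0x41 ⊕ 0x2D = 0x6C.
C4: E(K, 0x6C) = 0x3B; 0x40 ⊕ 0x3B = 0x7B.

C4 = 0x7B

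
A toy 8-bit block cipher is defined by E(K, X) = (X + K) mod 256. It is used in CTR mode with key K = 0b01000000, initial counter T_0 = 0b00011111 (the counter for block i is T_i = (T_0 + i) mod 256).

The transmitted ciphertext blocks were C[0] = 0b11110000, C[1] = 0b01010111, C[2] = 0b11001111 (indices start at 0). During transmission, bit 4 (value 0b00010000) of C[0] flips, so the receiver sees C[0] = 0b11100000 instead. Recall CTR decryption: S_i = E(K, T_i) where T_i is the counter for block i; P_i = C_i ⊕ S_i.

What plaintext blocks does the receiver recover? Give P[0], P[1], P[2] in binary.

Only C[0] changed, to 0b11100000. In CTR, a change in C_i flips the same bit in P_i only; the keystream is unaffected. Decrypting the received ciphertext:
P[0]: T = 0b00011111, S = E(K, T) = 0b01011111; 0b11100000 ⊕ 0b01011111 = 0b10111111.
P[1]: T = 0b00100000, S = E(K, T) = 0b01100000; 0b01010111 ⊕ 0b01100000 = 0b00110111.
P[2]: T = 0b00100001, S = E(K, T) = 0b01100001; 0b11001111 ⊕ 0b01100001 = 0b10101110.
Blocks that differ from the original plaintext: P[0].

P[0] = 0b10111111, P[1] = 0b00110111, P[2] = 0b10101110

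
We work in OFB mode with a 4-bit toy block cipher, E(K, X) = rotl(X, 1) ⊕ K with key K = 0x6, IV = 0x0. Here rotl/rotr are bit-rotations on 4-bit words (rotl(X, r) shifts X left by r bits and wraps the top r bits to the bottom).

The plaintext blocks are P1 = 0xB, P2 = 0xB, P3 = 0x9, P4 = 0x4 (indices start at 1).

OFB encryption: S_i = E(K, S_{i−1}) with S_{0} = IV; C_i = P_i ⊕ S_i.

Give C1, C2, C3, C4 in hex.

C1 = 0xD, C2 = 0x1, C3 = 0xA, C4 = 0x4

C1: S = E(K, 0x0) = 0x6; 0xB ⊕ 0x6 = 0xD.
C2: S = E(K, 0x6) = 0xA; 0xB ⊕ 0xA = 0x1.
C3: S = E(K, 0xA) = 0x3; 0x9 ⊕ 0x3 = 0xA.
C4: S = E(K, 0x3) = 0x0; 0x4 ⊕ 0x0 = 0x4.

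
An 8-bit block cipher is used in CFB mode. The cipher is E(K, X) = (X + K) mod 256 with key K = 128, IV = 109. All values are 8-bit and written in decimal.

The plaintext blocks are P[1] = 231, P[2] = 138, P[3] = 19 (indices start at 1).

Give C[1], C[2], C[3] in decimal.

C[1] = 10, C[2] = 0, C[3] = 147

CFB encryption: C_i = P_i ⊕ E(K, C_{i−1}), with C_{0} = IV.
C[1]: E(K, 109) = 237; 231 ⊕ 237 = 10.
C[2]: E(K, 10) = 138; 138 ⊕ 138 = 0.
C[3]: E(K, 0) = 128; 19 ⊕ 128 = 147.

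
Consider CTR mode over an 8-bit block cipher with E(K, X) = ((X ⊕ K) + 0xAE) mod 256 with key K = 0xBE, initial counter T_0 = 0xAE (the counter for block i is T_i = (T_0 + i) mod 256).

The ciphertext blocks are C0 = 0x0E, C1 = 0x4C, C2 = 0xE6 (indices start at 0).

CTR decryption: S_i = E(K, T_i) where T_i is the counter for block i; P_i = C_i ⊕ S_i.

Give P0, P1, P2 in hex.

P0 = 0xB0, P1 = 0xF3, P2 = 0x5A

P0: T = 0xAE, S = E(K, T) = 0xBE; 0x0E ⊕ 0xBE = 0xB0.
P1: T = 0xAF, S = E(K, T) = 0xBF; 0x4C ⊕ 0xBF = 0xF3.
P2: T = 0xB0, S = E(K, T) = 0xBC; 0xE6 ⊕ 0xBC = 0x5A.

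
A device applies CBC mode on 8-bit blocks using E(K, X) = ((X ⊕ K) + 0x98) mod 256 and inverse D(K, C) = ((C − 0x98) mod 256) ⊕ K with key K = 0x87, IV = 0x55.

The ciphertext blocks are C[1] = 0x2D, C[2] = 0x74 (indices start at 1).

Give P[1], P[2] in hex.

CBC decryption: P_i = D(K, C_i) ⊕ C_{i−1}, with C_{0} = IV.
P[1]: D(K, 0x2D) = 0x12; 0x12 ⊕ 0x55 = 0x47.
P[2]: D(K, 0x74) = 0x5B; 0x5B ⊕ 0x2D = 0x76.

P[1] = 0x47, P[2] = 0x76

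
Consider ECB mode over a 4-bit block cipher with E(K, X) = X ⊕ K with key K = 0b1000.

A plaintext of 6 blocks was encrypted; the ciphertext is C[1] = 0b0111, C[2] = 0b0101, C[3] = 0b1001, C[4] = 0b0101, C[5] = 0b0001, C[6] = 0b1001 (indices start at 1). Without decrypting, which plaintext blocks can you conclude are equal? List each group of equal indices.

P[2] = P[4]; P[3] = P[6]

ECB encrypts each block independently with the same key, so equal ciphertext blocks imply equal plaintext blocks.
C[2] = C[4] = 0b0101, so P[2] = P[4].
C[3] = C[6] = 0b1001, so P[3] = P[6].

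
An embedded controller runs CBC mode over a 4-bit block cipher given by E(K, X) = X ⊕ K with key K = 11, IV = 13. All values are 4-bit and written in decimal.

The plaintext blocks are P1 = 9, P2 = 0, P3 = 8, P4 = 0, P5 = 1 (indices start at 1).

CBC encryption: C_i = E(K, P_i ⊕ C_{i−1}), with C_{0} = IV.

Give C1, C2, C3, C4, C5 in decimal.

C1 = 15, C2 = 4, C3 = 7, C4 = 12, C5 = 6

C1: P1 ⊕ 13 = 4; E(K, 4) = 15.
C2: P2 ⊕ 15 = 15; E(K, 15) = 4.
C3: P3 ⊕ 4 = 12; E(K, 12) = 7.
C4: P4 ⊕ 7 = 7; E(K, 7) = 12.
C5: P5 ⊕ 12 = 13; E(K, 13) = 6.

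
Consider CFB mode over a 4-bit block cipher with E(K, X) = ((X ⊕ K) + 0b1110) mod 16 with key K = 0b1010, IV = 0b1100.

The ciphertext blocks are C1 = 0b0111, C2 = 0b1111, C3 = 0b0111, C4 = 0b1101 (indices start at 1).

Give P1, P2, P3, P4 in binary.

CFB decryption: P_i = C_i ⊕ E(K, C_{i−1}), with C_{0} = IV.
P1: E(K, 0b1100) = 0b0100; 0b0111 ⊕ 0b0100 = 0b0011.
P2: E(K, 0b0111) = 0b1011; 0b1111 ⊕ 0b1011 = 0b0100.
P3: E(K, 0b1111) = 0b0011; 0b0111 ⊕ 0b0011 = 0b0100.
P4: E(K, 0b0111) = 0b1011; 0b1101 ⊕ 0b1011 = 0b0110.

P1 = 0b0011, P2 = 0b0100, P3 = 0b0100, P4 = 0b0110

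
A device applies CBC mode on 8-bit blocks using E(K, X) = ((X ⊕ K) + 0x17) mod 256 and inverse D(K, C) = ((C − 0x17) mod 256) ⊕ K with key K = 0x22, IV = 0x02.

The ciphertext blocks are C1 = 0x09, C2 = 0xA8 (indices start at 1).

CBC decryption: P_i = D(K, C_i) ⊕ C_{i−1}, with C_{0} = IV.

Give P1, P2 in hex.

P1: D(K, 0x09) = 0xD0; 0xD0 ⊕ 0x02 = 0xD2.
P2: D(K, 0xA8) = 0xB3; 0xB3 ⊕ 0x09 = 0xBA.

P1 = 0xD2, P2 = 0xBA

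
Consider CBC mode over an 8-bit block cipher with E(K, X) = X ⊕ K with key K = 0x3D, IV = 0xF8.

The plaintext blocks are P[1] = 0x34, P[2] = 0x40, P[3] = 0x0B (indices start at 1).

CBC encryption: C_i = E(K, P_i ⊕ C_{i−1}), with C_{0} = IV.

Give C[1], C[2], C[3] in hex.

C[1]: P[1] ⊕ 0xF8 = 0xCC; E(K, 0xCC) = 0xF1.
C[2]: P[2] ⊕ 0xF1 = 0xB1; E(K, 0xB1) = 0x8C.
C[3]: P[3] ⊕ 0x8C = 0x87; E(K, 0x87) = 0xBA.

C[1] = 0xF1, C[2] = 0x8C, C[3] = 0xBA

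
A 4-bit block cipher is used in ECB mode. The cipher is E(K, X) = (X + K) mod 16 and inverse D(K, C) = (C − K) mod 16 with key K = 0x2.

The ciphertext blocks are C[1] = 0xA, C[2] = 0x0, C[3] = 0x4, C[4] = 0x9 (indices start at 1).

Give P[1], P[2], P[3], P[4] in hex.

ECB decryption: P_i = D(K, C_i).
P[1]: D(K, 0xA) = 0x8.
P[2]: D(K, 0x0) = 0xE.
P[3]: D(K, 0x4) = 0x2.
P[4]: D(K, 0x9) = 0x7.

P[1] = 0x8, P[2] = 0xE, P[3] = 0x2, P[4] = 0x7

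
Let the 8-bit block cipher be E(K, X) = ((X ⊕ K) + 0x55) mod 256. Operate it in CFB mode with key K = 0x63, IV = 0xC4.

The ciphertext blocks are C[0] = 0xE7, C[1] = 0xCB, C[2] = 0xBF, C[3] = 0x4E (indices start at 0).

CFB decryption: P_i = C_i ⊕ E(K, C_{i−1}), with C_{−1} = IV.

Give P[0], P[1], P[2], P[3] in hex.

P[0]: E(K, 0xC4) = 0xFC; 0xE7 ⊕ 0xFC = 0x1B.
P[1]: E(K, 0xE7) = 0xD9; 0xCB ⊕ 0xD9 = 0x12.
P[2]: E(K, 0xCB) = 0xFD; 0xBF ⊕ 0xFD = 0x42.
P[3]: E(K, 0xBF) = 0x31; 0x4E ⊕ 0x31 = 0x7F.

P[0] = 0x1B, P[1] = 0x12, P[2] = 0x42, P[3] = 0x7F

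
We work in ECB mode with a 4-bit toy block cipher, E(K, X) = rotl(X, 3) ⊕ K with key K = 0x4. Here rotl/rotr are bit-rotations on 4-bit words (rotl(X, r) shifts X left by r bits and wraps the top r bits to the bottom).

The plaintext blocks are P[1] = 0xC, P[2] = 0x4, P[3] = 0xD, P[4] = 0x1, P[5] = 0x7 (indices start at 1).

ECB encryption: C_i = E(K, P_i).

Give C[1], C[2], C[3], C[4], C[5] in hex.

C[1] = 0x2, C[2] = 0x6, C[3] = 0xA, C[4] = 0xC, C[5] = 0xF

C[1]: E(K, 0xC) = 0x2.
C[2]: E(K, 0x4) = 0x6.
C[3]: E(K, 0xD) = 0xA.
C[4]: E(K, 0x1) = 0xC.
C[5]: E(K, 0x7) = 0xF.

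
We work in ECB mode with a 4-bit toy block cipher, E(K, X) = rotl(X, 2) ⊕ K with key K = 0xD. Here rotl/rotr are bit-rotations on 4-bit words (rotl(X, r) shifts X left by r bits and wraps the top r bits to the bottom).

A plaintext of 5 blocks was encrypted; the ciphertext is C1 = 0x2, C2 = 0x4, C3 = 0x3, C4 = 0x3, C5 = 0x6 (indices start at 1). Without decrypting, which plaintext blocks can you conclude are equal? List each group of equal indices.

P3 = P4

ECB encrypts each block independently with the same key, so equal ciphertext blocks imply equal plaintext blocks.
C3 = C4 = 0x3, so P3 = P4.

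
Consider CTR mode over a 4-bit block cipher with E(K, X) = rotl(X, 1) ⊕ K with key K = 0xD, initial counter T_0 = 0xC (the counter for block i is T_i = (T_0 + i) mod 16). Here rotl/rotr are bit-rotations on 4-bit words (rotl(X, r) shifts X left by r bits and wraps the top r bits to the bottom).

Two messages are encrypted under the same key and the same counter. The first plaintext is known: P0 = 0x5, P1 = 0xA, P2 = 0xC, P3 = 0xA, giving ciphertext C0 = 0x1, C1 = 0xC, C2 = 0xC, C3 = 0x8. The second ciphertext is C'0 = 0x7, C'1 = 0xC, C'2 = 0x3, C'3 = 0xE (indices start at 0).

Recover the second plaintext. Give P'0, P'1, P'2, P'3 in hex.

In CTR with a reused counter, both messages share the same keystream S_i, so C_i ⊕ C'_i = P_i ⊕ P'_i and thus P'_i = P_i ⊕ C_i ⊕ C'_i.
P'0: 0x5 ⊕ 0x1 ⊕ 0x7 = 0x3.
P'1: 0xA ⊕ 0xC ⊕ 0xC = 0xA.
P'2: 0xC ⊕ 0xC ⊕ 0x3 = 0x3.
P'3: 0xA ⊕ 0x8 ⊕ 0xE = 0xC.

P'0 = 0x3, P'1 = 0xA, P'2 = 0x3, P'3 = 0xC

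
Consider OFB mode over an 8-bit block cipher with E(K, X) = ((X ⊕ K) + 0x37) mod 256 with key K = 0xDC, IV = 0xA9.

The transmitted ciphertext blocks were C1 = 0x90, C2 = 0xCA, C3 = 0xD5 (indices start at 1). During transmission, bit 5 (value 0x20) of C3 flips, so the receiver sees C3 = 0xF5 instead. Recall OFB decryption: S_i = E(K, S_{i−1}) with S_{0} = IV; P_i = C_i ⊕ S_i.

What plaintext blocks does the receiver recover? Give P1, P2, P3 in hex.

Only C3 changed, to 0xF5. In OFB, a change in C_i flips the same bit in P_i only; the keystream is unaffected. Decrypting the received ciphertext:
P1: S = E(K, 0xA9) = 0xAC; 0x90 ⊕ 0xAC = 0x3C.
P2: S = E(K, 0xAC) = 0xA7; 0xCA ⊕ 0xA7 = 0x6D.
P3: S = E(K, 0xA7) = 0xB2; 0xF5 ⊕ 0xB2 = 0x47.
Blocks that differ from the original plaintext: P3.

P1 = 0x3C, P2 = 0x6D, P3 = 0x47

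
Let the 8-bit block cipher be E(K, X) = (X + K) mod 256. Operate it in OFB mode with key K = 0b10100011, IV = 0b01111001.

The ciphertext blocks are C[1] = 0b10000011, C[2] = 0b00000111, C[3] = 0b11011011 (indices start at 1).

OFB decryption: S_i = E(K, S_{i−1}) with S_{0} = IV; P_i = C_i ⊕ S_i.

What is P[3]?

P[1]: S = E(K, 0b01111001) = 0b00011100; 0b10000011 ⊕ 0b00011100 = 0b10011111.
P[2]: S = E(K, 0b00011100) = 0b10111111; 0b00000111 ⊕ 0b10111111 = 0b10111000.
P[3]: S = E(K, 0b10111111) = 0b01100010; 0b11011011 ⊕ 0b01100010 = 0b10111001.

P[3] = 0b10111001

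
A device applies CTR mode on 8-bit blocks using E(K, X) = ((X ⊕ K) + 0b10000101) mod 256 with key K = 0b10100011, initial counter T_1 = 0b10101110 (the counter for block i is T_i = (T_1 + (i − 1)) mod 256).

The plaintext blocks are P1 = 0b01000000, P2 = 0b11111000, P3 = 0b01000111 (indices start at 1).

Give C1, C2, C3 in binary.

CTR encryption: S_i = E(K, T_i) where T_i is the counter for block i; C_i = P_i ⊕ S_i.
C1: T = 0b10101110, S = E(K, T) = 0b10010010; 0b01000000 ⊕ 0b10010010 = 0b11010010.
C2: T = 0b10101111, S = E(K, T) = 0b10010001; 0b11111000 ⊕ 0b10010001 = 0b01101001.
C3: T = 0b10110000, S = E(K, T) = 0b10011000; 0b01000111 ⊕ 0b10011000 = 0b11011111.

C1 = 0b11010010, C2 = 0b01101001, C3 = 0b11011111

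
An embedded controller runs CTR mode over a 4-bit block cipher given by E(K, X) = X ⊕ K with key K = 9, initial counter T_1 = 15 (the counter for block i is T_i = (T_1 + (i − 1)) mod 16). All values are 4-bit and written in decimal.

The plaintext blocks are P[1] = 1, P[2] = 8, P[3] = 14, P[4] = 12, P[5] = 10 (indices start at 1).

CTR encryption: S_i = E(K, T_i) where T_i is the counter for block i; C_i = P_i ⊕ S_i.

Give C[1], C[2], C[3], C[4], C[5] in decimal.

C[1]: T = 15, S = E(K, T) = 6; 1 ⊕ 6 = 7.
C[2]: T = 0, S = E(K, T) = 9; 8 ⊕ 9 = 1.
C[3]: T = 1, S = E(K, T) = 8; 14 ⊕ 8 = 6.
C[4]: T = 2, S = E(K, T) = 11; 12 ⊕ 11 = 7.
C[5]: T = 3, S = E(K, T) = 10; 10 ⊕ 10 = 0.

C[1] = 7, C[2] = 1, C[3] = 6, C[4] = 7, C[5] = 0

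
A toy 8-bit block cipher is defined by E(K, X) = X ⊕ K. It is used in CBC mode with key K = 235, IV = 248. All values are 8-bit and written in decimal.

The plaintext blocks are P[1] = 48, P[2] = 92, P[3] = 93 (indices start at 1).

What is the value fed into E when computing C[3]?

201

CBC encryption: C_i = E(K, P_i ⊕ C_{i−1}), with C_{0} = IV.
C[1]: P[1] ⊕ 248 = 200; E(K, 200) = 35.
C[2]: P[2] ⊕ 35 = 127; E(K, 127) = 148.
C[3]: P[3] ⊕ 148 = 201; E(K, 201) = 34.
So the input to E for block [3] is 201.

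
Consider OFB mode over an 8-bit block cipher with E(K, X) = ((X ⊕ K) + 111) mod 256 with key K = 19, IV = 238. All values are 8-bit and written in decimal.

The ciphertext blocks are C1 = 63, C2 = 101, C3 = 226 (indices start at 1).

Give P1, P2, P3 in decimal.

P1 = 83, P2 = 139, P3 = 142

OFB decryption: S_i = E(K, S_{i−1}) with S_{0} = IV; P_i = C_i ⊕ S_i.
P1: S = E(K, 238) = 108; 63 ⊕ 108 = 83.
P2: S = E(K, 108) = 238; 101 ⊕ 238 = 139.
P3: S = E(K, 238) = 108; 226 ⊕ 108 = 142.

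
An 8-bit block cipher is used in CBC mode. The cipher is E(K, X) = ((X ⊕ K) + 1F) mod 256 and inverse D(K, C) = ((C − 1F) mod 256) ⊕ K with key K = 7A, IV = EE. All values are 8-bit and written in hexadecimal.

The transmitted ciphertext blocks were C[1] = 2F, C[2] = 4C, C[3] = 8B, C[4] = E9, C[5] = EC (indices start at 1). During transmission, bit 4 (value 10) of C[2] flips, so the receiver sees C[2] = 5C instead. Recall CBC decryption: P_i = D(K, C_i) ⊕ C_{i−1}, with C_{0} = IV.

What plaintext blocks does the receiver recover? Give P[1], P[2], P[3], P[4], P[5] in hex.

Only C[2] changed, to 5C. In CBC, a change in C_i garbles P_i and flips the same bit in P_{i+1}. Decrypting the received ciphertext:
P[1]: D(K, 2F) = 6A; 6A ⊕ EE = 84.
P[2]: D(K, 5C) = 47; 47 ⊕ 2F = 68.
P[3]: D(K, 8B) = 16; 16 ⊕ 5C = 4A.
P[4]: D(K, E9) = B0; B0 ⊕ 8B = 3B.
P[5]: D(K, EC) = B7; B7 ⊕ E9 = 5E.
Blocks that differ from the original plaintext: P[2], P[3].

P[1] = 84, P[2] = 68, P[3] = 4A, P[4] = 3B, P[5] = 5E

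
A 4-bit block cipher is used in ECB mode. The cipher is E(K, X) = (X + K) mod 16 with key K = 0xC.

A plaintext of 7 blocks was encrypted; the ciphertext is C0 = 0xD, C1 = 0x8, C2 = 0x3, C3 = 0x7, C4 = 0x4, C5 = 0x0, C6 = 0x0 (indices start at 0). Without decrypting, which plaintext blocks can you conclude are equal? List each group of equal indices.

P5 = P6

ECB encrypts each block independently with the same key, so equal ciphertext blocks imply equal plaintext blocks.
C5 = C6 = 0x0, so P5 = P6.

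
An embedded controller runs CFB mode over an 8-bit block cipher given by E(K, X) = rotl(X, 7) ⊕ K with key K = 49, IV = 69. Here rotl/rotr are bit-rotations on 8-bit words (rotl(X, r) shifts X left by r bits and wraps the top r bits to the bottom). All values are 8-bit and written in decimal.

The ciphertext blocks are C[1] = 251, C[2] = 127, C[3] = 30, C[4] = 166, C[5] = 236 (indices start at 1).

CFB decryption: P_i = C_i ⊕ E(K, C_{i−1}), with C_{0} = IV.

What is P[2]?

P[2] = 179

P[2]: E(K, 251) = 204; 127 ⊕ 204 = 179.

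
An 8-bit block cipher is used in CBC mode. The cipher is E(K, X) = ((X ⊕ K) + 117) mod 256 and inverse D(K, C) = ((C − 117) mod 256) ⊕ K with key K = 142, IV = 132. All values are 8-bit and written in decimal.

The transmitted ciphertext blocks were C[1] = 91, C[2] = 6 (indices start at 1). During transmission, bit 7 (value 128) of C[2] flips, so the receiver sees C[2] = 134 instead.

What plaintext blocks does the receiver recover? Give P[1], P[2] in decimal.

CBC decryption: P_i = D(K, C_i) ⊕ C_{i−1}, with C_{0} = IV.
Only C[2] changed, to 134. In CBC, a change in C_i garbles P_i and flips the same bit in P_{i+1}. Decrypting the received ciphertext:
P[1]: D(K, 91) = 104; 104 ⊕ 132 = 236.
P[2]: D(K, 134) = 159; 159 ⊕ 91 = 196.
Blocks that differ from the original plaintext: P[2].

P[1] = 236, P[2] = 196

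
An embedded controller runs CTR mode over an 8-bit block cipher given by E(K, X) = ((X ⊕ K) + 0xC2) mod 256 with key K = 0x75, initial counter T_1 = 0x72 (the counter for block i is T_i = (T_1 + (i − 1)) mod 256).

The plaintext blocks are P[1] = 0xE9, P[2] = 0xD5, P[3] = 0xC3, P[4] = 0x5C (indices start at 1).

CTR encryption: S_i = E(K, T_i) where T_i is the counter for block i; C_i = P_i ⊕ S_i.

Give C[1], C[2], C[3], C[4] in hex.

C[1] = 0x20, C[2] = 0x1D, C[3] = 0x00, C[4] = 0x9E

C[1]: T = 0x72, S = E(K, T) = 0xC9; 0xE9 ⊕ 0xC9 = 0x20.
C[2]: T = 0x73, S = E(K, T) = 0xC8; 0xD5 ⊕ 0xC8 = 0x1D.
C[3]: T = 0x74, S = E(K, T) = 0xC3; 0xC3 ⊕ 0xC3 = 0x00.
C[4]: T = 0x75, S = E(K, T) = 0xC2; 0x5C ⊕ 0xC2 = 0x9E.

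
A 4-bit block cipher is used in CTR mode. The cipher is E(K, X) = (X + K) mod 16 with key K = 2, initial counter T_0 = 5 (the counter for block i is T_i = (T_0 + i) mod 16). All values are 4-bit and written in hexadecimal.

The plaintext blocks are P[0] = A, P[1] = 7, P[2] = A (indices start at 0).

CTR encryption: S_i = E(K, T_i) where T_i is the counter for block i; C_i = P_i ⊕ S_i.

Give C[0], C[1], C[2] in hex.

C[0] = D, C[1] = F, C[2] = 3

C[0]: T = 5, S = E(K, T) = 7; A ⊕ 7 = D.
C[1]: T = 6, S = E(K, T) = 8; 7 ⊕ 8 = F.
C[2]: T = 7, S = E(K, T) = 9; A ⊕ 9 = 3.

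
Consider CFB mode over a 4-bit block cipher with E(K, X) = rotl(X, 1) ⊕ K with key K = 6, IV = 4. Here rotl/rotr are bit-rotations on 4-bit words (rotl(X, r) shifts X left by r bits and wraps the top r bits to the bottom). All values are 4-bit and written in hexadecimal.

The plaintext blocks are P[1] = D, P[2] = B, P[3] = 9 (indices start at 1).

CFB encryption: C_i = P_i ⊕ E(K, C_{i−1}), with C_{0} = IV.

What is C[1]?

C[1]: E(K, 4) = E; D ⊕ E = 3.

C[1] = 3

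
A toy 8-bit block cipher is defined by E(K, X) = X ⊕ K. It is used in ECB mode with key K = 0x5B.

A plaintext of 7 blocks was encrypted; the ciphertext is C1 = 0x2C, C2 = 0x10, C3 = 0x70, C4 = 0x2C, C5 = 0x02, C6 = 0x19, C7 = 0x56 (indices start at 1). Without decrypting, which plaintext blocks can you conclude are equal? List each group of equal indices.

P1 = P4

ECB encrypts each block independently with the same key, so equal ciphertext blocks imply equal plaintext blocks.
C1 = C4 = 0x2C, so P1 = P4.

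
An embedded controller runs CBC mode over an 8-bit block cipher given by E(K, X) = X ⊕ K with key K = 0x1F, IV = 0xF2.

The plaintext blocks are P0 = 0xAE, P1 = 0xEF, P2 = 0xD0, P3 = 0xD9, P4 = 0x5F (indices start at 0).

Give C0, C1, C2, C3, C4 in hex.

C0 = 0x43, C1 = 0xB3, C2 = 0x7C, C3 = 0xBA, C4 = 0xFA

CBC encryption: C_i = E(K, P_i ⊕ C_{i−1}), with C_{−1} = IV.
C0: P0 ⊕ 0xF2 = 0x5C; E(K, 0x5C) = 0x43.
C1: P1 ⊕ 0x43 = 0xAC; E(K, 0xAC) = 0xB3.
C2: P2 ⊕ 0xB3 = 0x63; E(K, 0x63) = 0x7C.
C3: P3 ⊕ 0x7C = 0xA5; E(K, 0xA5) = 0xBA.
C4: P4 ⊕ 0xBA = 0xE5; E(K, 0xE5) = 0xFA.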